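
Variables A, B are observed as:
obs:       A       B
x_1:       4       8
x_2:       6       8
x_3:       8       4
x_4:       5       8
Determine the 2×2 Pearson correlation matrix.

Step 1 — column means:
  mean(A) = (4 + 6 + 8 + 5) / 4 = 23/4 = 5.75
  mean(B) = (8 + 8 + 4 + 8) / 4 = 28/4 = 7

Step 2 — sample variances and covariances s[i,j] = (1/(n-1)) · Σ_k (x_{k,i} - mean_i) · (x_{k,j} - mean_j), with n-1 = 3:
  s[A,A] = ((-1.75)·(-1.75) + (0.25)·(0.25) + (2.25)·(2.25) + (-0.75)·(-0.75)) / 3 = 8.75/3 = 2.9167
  s[A,B] = ((-1.75)·(1) + (0.25)·(1) + (2.25)·(-3) + (-0.75)·(1)) / 3 = -9/3 = -3
  s[B,B] = ((1)·(1) + (1)·(1) + (-3)·(-3) + (1)·(1)) / 3 = 12/3 = 4
  Sample standard deviations s_i = √(s[i,i]):
  s(A) = √(2.9167) = 1.7078
  s(B) = √(4) = 2

Step 3 — r_{ij} = s_{ij} / (s_i · s_j):
  r[A,A] = 1 (diagonal).
  r[A,B] = -3 / (1.7078 · 2) = -3 / 3.4157 = -0.8783
  r[B,B] = 1 (diagonal).

R is symmetric with unit diagonal. Assembling:

R = [[1, -0.8783],
 [-0.8783, 1]]


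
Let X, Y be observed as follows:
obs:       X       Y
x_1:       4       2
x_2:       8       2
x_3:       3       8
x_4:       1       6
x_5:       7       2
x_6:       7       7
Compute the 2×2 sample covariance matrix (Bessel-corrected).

Step 1 — column means:
  mean(X) = (4 + 8 + 3 + 1 + 7 + 7) / 6 = 30/6 = 5
  mean(Y) = (2 + 2 + 8 + 6 + 2 + 7) / 6 = 27/6 = 4.5

Step 2 — sample covariance S[i,j] = (1/(n-1)) · Σ_k (x_{k,i} - mean_i) · (x_{k,j} - mean_j), with n-1 = 5.
  S[X,X] = ((-1)·(-1) + (3)·(3) + (-2)·(-2) + (-4)·(-4) + (2)·(2) + (2)·(2)) / 5 = 38/5 = 7.6
  S[X,Y] = ((-1)·(-2.5) + (3)·(-2.5) + (-2)·(3.5) + (-4)·(1.5) + (2)·(-2.5) + (2)·(2.5)) / 5 = -18/5 = -3.6
  S[Y,Y] = ((-2.5)·(-2.5) + (-2.5)·(-2.5) + (3.5)·(3.5) + (1.5)·(1.5) + (-2.5)·(-2.5) + (2.5)·(2.5)) / 5 = 39.5/5 = 7.9

S is symmetric (S[j,i] = S[i,j]). Assembling:

S = [[7.6, -3.6],
 [-3.6, 7.9]]


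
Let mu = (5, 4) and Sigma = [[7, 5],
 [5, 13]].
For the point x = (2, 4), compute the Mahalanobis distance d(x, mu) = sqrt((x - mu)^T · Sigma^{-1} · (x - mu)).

Step 1 — centre the observation: (x - mu) = (-3, 0).

Step 2 — invert Sigma. det(Sigma) = 7·13 - (5)² = 66.
  Sigma^{-1} = (1/det) · [[d, -b], [-b, a]] = [[0.197, -0.0758],
 [-0.0758, 0.1061]].

Step 3 — form the quadratic (x - mu)^T · Sigma^{-1} · (x - mu):
  Sigma^{-1} · (x - mu) = (-0.5909, 0.2273).
  (x - mu)^T · [Sigma^{-1} · (x - mu)] = (-3)·(-0.5909) + (0)·(0.2273) = 1.7727.

Step 4 — take square root: d = √(1.7727) ≈ 1.3314.

d(x, mu) = √(1.7727) ≈ 1.3314


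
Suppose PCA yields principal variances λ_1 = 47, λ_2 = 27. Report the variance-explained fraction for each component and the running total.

Step 1 — total variance = trace(Sigma) = Σ λ_i = 47 + 27 = 74.

Step 2 — fraction explained by component i = λ_i / Σ λ:
  PC1: 47/74 = 0.6351
  PC2: 27/74 = 0.3649

Step 3 — cumulative fraction after k components = (λ_1 + ... + λ_k) / Σ λ:
  k = 1: 47/74 = 0.6351
  k = 2: (47 + 27)/74 = 74/74 = 1

Summary (fraction, with percent):

explained: PC1 0.6351 (63.51%), PC2 0.3649 (36.49%);  cumulative: 0.6351, 1


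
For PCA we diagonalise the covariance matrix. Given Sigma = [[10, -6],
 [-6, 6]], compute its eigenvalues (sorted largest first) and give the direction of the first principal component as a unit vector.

Step 1 — characteristic polynomial of 2×2 Sigma:
  det(Sigma - λI) = λ² - trace · λ + det = 0.
  trace = 10 + 6 = 16, det = 10·6 - (-6)² = 24.
Step 2 — discriminant:
  Δ = trace² - 4·det = 256 - 96 = 160.
Step 3 — eigenvalues:
  λ = (trace ± √Δ)/2 = (16 ± 12.6491)/2,
  λ_1 = 14.3246,  λ_2 = 1.6754.

Step 4 — unit eigenvector for λ_1: solve (Sigma - λ_1 I)v = 0. First row:
  (10 - 14.3246)·v_x + (-6)·v_y = 0, i.e. (-4.3246)·v_x + (-6)·v_y = 0,
  so v ∝ (b, λ_1 - a) = (-6, 4.3246); multiply by -1 so the first entry is positive: u = (6, -4.3246).
  ||u|| = √((6)² + (-4.3246)²) = √(54.7018) ≈ 7.3961,
  v_1 = u/||u|| ≈ (0.8112, -0.5847) (||v_1|| = 1).

λ_1 = 14.3246,  λ_2 = 1.6754;  v_1 ≈ (0.8112, -0.5847)


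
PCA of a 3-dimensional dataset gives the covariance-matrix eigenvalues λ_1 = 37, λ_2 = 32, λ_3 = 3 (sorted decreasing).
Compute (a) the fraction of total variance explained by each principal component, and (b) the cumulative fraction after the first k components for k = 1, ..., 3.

Step 1 — total variance = trace(Sigma) = Σ λ_i = 37 + 32 + 3 = 72.

Step 2 — fraction explained by component i = λ_i / Σ λ:
  PC1: 37/72 = 0.5139
  PC2: 32/72 = 0.4444
  PC3: 3/72 = 0.0417

Step 3 — cumulative fraction after k components = (λ_1 + ... + λ_k) / Σ λ:
  k = 1: 37/72 = 0.5139
  k = 2: (37 + 32)/72 = 69/72 = 0.9583
  k = 3: (37 + 32 + 3)/72 = 72/72 = 1

Summary (fraction, with percent):

explained: PC1 0.5139 (51.39%), PC2 0.4444 (44.44%), PC3 0.0417 (4.17%);  cumulative: 0.5139, 0.9583, 1


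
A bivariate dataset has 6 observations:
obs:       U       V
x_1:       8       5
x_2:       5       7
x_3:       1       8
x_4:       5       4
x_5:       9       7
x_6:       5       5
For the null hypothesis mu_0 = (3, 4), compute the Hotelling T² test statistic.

Step 1 — sample mean vector:
  mean(U) = (8 + 5 + 1 + 5 + 9 + 5) / 6 = 33/6 = 5.5
  mean(V) = (5 + 7 + 8 + 4 + 7 + 5) / 6 = 36/6 = 6
  x̄ = (5.5, 6),  deviation x̄ - mu_0 = (5.5, 6) - (3, 4) = (2.5, 2).

Step 2 — sample covariance matrix, S[i,j] = (1/(n-1)) · Σ_k (x_{k,i} - mean_i) · (x_{k,j} - mean_j), divisor n-1 = 5:
  S[U,U] = ((2.5)·(2.5) + (-0.5)·(-0.5) + (-4.5)·(-4.5) + (-0.5)·(-0.5) + (3.5)·(3.5) + (-0.5)·(-0.5)) / 5 = 39.5/5 = 7.9
  S[U,V] = ((2.5)·(-1) + (-0.5)·(1) + (-4.5)·(2) + (-0.5)·(-2) + (3.5)·(1) + (-0.5)·(-1)) / 5 = -7/5 = -1.4
  S[V,V] = ((-1)·(-1) + (1)·(1) + (2)·(2) + (-2)·(-2) + (1)·(1) + (-1)·(-1)) / 5 = 12/5 = 2.4
  S = [[7.9, -1.4],
 [-1.4, 2.4]].

Step 3 — invert S. det(S) = 7.9·2.4 - (-1.4)² = 17.
  S^{-1} = (1/det) · [[d, -b], [-b, a]] = [[0.1412, 0.0824],
 [0.0824, 0.4647]].

Step 4 — quadratic form (x̄ - mu_0)^T · S^{-1} · (x̄ - mu_0):
  S^{-1} · (x̄ - mu_0) = (0.5176, 1.1353),
  (x̄ - mu_0)^T · [...] = (2.5)·(0.5176) + (2)·(1.1353) = 3.5647.

Step 5 — scale by n: T² = 6 · 3.5647 = 21.3882.

T² ≈ 21.3882


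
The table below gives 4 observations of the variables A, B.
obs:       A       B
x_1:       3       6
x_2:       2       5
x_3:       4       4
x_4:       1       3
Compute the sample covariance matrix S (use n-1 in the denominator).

Step 1 — column means:
  mean(A) = (3 + 2 + 4 + 1) / 4 = 10/4 = 2.5
  mean(B) = (6 + 5 + 4 + 3) / 4 = 18/4 = 4.5

Step 2 — sample covariance S[i,j] = (1/(n-1)) · Σ_k (x_{k,i} - mean_i) · (x_{k,j} - mean_j), with n-1 = 3.
  S[A,A] = ((0.5)·(0.5) + (-0.5)·(-0.5) + (1.5)·(1.5) + (-1.5)·(-1.5)) / 3 = 5/3 = 1.6667
  S[A,B] = ((0.5)·(1.5) + (-0.5)·(0.5) + (1.5)·(-0.5) + (-1.5)·(-1.5)) / 3 = 2/3 = 0.6667
  S[B,B] = ((1.5)·(1.5) + (0.5)·(0.5) + (-0.5)·(-0.5) + (-1.5)·(-1.5)) / 3 = 5/3 = 1.6667

S is symmetric (S[j,i] = S[i,j]). Assembling:

S = [[1.6667, 0.6667],
 [0.6667, 1.6667]]


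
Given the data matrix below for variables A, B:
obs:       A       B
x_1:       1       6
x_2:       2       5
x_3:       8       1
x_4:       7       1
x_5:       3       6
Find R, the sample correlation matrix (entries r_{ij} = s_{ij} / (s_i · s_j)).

Step 1 — column means:
  mean(A) = (1 + 2 + 8 + 7 + 3) / 5 = 21/5 = 4.2
  mean(B) = (6 + 5 + 1 + 1 + 6) / 5 = 19/5 = 3.8

Step 2 — sample variances and covariances s[i,j] = (1/(n-1)) · Σ_k (x_{k,i} - mean_i) · (x_{k,j} - mean_j), with n-1 = 4:
  s[A,A] = ((-3.2)·(-3.2) + (-2.2)·(-2.2) + (3.8)·(3.8) + (2.8)·(2.8) + (-1.2)·(-1.2)) / 4 = 38.8/4 = 9.7
  s[A,B] = ((-3.2)·(2.2) + (-2.2)·(1.2) + (3.8)·(-2.8) + (2.8)·(-2.8) + (-1.2)·(2.2)) / 4 = -30.8/4 = -7.7
  s[B,B] = ((2.2)·(2.2) + (1.2)·(1.2) + (-2.8)·(-2.8) + (-2.8)·(-2.8) + (2.2)·(2.2)) / 4 = 26.8/4 = 6.7
  Sample standard deviations s_i = √(s[i,i]):
  s(A) = √(9.7) = 3.1145
  s(B) = √(6.7) = 2.5884

Step 3 — r_{ij} = s_{ij} / (s_i · s_j):
  r[A,A] = 1 (diagonal).
  r[A,B] = -7.7 / (3.1145 · 2.5884) = -7.7 / 8.0616 = -0.9551
  r[B,B] = 1 (diagonal).

R is symmetric with unit diagonal. Assembling:

R = [[1, -0.9551],
 [-0.9551, 1]]


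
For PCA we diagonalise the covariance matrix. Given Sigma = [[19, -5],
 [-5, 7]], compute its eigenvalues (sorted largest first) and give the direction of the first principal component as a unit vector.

Step 1 — characteristic polynomial of 2×2 Sigma:
  det(Sigma - λI) = λ² - trace · λ + det = 0.
  trace = 19 + 7 = 26, det = 19·7 - (-5)² = 108.
Step 2 — discriminant:
  Δ = trace² - 4·det = 676 - 432 = 244.
Step 3 — eigenvalues:
  λ = (trace ± √Δ)/2 = (26 ± 15.6205)/2,
  λ_1 = 20.8102,  λ_2 = 5.1898.

Step 4 — unit eigenvector for λ_1: solve (Sigma - λ_1 I)v = 0. First row:
  (19 - 20.8102)·v_x + (-5)·v_y = 0, i.e. (-1.8102)·v_x + (-5)·v_y = 0,
  so v ∝ (b, λ_1 - a) = (-5, 1.8102); multiply by -1 so the first entry is positive: u = (5, -1.8102).
  ||u|| = √((5)² + (-1.8102)²) = √(28.277) ≈ 5.3176,
  v_1 = u/||u|| ≈ (0.9403, -0.3404) (||v_1|| = 1).

λ_1 = 20.8102,  λ_2 = 5.1898;  v_1 ≈ (0.9403, -0.3404)


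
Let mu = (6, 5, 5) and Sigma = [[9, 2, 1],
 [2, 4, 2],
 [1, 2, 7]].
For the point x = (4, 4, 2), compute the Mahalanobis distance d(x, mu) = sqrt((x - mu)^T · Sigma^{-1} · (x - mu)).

Step 1 — centre the observation: (x - mu) = (-2, -1, -3).

Step 2 — invert Sigma (cofactor / det for 3×3, or solve directly):
  Sigma^{-1} = [[0.125, -0.0625, 0],
 [-0.0625, 0.3229, -0.0833],
 [0, -0.0833, 0.1667]].

Step 3 — form the quadratic (x - mu)^T · Sigma^{-1} · (x - mu):
  Sigma^{-1} · (x - mu) = (-0.1875, 0.0521, -0.4167).
  (x - mu)^T · [Sigma^{-1} · (x - mu)] = (-2)·(-0.1875) + (-1)·(0.0521) + (-3)·(-0.4167) = 1.5729.

Step 4 — take square root: d = √(1.5729) ≈ 1.2542.

d(x, mu) = √(1.5729) ≈ 1.2542


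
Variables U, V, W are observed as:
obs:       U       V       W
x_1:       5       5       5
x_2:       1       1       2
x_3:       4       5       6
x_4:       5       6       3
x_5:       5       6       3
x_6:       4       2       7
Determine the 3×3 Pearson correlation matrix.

Step 1 — column means:
  mean(U) = (5 + 1 + 4 + 5 + 5 + 4) / 6 = 24/6 = 4
  mean(V) = (5 + 1 + 5 + 6 + 6 + 2) / 6 = 25/6 = 4.1667
  mean(W) = (5 + 2 + 6 + 3 + 3 + 7) / 6 = 26/6 = 4.3333

Step 2 — sample variances and covariances s[i,j] = (1/(n-1)) · Σ_k (x_{k,i} - mean_i) · (x_{k,j} - mean_j), with n-1 = 5:
  s[U,U] = ((1)·(1) + (-3)·(-3) + (0)·(0) + (1)·(1) + (1)·(1) + (0)·(0)) / 5 = 12/5 = 2.4
  s[U,V] = ((1)·(0.8333) + (-3)·(-3.1667) + (0)·(0.8333) + (1)·(1.8333) + (1)·(1.8333) + (0)·(-2.1667)) / 5 = 14/5 = 2.8
  s[U,W] = ((1)·(0.6667) + (-3)·(-2.3333) + (0)·(1.6667) + (1)·(-1.3333) + (1)·(-1.3333) + (0)·(2.6667)) / 5 = 5/5 = 1
  s[V,V] = ((0.8333)·(0.8333) + (-3.1667)·(-3.1667) + (0.8333)·(0.8333) + (1.8333)·(1.8333) + (1.8333)·(1.8333) + (-2.1667)·(-2.1667)) / 5 = 22.8333/5 = 4.5667
  s[V,W] = ((0.8333)·(0.6667) + (-3.1667)·(-2.3333) + (0.8333)·(1.6667) + (1.8333)·(-1.3333) + (1.8333)·(-1.3333) + (-2.1667)·(2.6667)) / 5 = -1.3333/5 = -0.2667
  s[W,W] = ((0.6667)·(0.6667) + (-2.3333)·(-2.3333) + (1.6667)·(1.6667) + (-1.3333)·(-1.3333) + (-1.3333)·(-1.3333) + (2.6667)·(2.6667)) / 5 = 19.3333/5 = 3.8667
  Sample standard deviations s_i = √(s[i,i]):
  s(U) = √(2.4) = 1.5492
  s(V) = √(4.5667) = 2.137
  s(W) = √(3.8667) = 1.9664

Step 3 — r_{ij} = s_{ij} / (s_i · s_j):
  r[U,U] = 1 (diagonal).
  r[U,V] = 2.8 / (1.5492 · 2.137) = 2.8 / 3.3106 = 0.8458
  r[U,W] = 1 / (1.5492 · 1.9664) = 1 / 3.0463 = 0.3283
  r[V,V] = 1 (diagonal).
  r[V,W] = -0.2667 / (2.137 · 1.9664) = -0.2667 / 4.2021 = -0.0635
  r[W,W] = 1 (diagonal).

R is symmetric with unit diagonal. Assembling:

R = [[1, 0.8458, 0.3283],
 [0.8458, 1, -0.0635],
 [0.3283, -0.0635, 1]]


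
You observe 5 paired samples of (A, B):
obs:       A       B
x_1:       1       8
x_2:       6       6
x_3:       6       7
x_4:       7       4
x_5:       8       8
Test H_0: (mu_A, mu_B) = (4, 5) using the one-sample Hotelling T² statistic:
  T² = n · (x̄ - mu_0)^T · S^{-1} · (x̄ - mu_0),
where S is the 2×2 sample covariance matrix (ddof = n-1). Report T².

Step 1 — sample mean vector:
  mean(A) = (1 + 6 + 6 + 7 + 8) / 5 = 28/5 = 5.6
  mean(B) = (8 + 6 + 7 + 4 + 8) / 5 = 33/5 = 6.6
  x̄ = (5.6, 6.6),  deviation x̄ - mu_0 = (5.6, 6.6) - (4, 5) = (1.6, 1.6).

Step 2 — sample covariance matrix, S[i,j] = (1/(n-1)) · Σ_k (x_{k,i} - mean_i) · (x_{k,j} - mean_j), divisor n-1 = 4:
  S[A,A] = ((-4.6)·(-4.6) + (0.4)·(0.4) + (0.4)·(0.4) + (1.4)·(1.4) + (2.4)·(2.4)) / 4 = 29.2/4 = 7.3
  S[A,B] = ((-4.6)·(1.4) + (0.4)·(-0.6) + (0.4)·(0.4) + (1.4)·(-2.6) + (2.4)·(1.4)) / 4 = -6.8/4 = -1.7
  S[B,B] = ((1.4)·(1.4) + (-0.6)·(-0.6) + (0.4)·(0.4) + (-2.6)·(-2.6) + (1.4)·(1.4)) / 4 = 11.2/4 = 2.8
  S = [[7.3, -1.7],
 [-1.7, 2.8]].

Step 3 — invert S. det(S) = 7.3·2.8 - (-1.7)² = 17.55.
  S^{-1} = (1/det) · [[d, -b], [-b, a]] = [[0.1595, 0.0969],
 [0.0969, 0.416]].

Step 4 — quadratic form (x̄ - mu_0)^T · S^{-1} · (x̄ - mu_0):
  S^{-1} · (x̄ - mu_0) = (0.4103, 0.8205),
  (x̄ - mu_0)^T · [...] = (1.6)·(0.4103) + (1.6)·(0.8205) = 1.9692.

Step 5 — scale by n: T² = 5 · 1.9692 = 9.8462.

T² ≈ 9.8462


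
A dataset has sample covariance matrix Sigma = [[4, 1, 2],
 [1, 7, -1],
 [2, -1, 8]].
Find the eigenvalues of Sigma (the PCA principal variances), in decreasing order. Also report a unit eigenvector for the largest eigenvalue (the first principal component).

Step 1 — characteristic polynomial p(λ) = det(λI - Sigma) = λ³ - tr·λ² + c_1·λ - det, where tr = trace, c_1 = sum of the principal 2×2 minors, det = det(Sigma):
  tr = 4 + 7 + 8 = 19,
  c_1 = (4·7 - (1)²) + (4·8 - (2)²) + (7·8 - (-1)²) = 27 + 28 + 55 = 110,
  det = 4·(7·8 - (-1)²) - (1)·((1)·8 - (-1)·(2)) + (2)·((1)·(-1) - 7·(2)) = 4·(55) - (1)·(10) + (2)·(-15) = 180.
  So p(λ) = λ³ - 19λ² + 110λ - 180.
Step 2 — look for an integer root (rational root theorem: any rational root is an integer divisor of 180). Testing λ = 9:
  p(9) = 729 - 1539 + 990 - 180 = 0  ✓
  Dividing out (λ - 9): p(λ) = (λ - 9)(λ² - 10λ + 20).
Step 3 — remaining eigenvalues from the quadratic λ² - 10λ + 20 = 0:
  Δ = 10² - 4·20 = 100 - 80 = 20,  λ = (10 ± √20)/2 = (10 ± 4.4721)/2 ≈ 7.2361 or 2.7639.
  Sorted: λ_1 = 9,  λ_2 = 7.2361,  λ_3 = 2.7639  (check: sum = 19 = tr ✓).

Step 4 — unit eigenvector for λ_1 = 9: v spans the null space of (Sigma - λ_1 I), whose rows are
  r_1 = (-5, 1, 2),  r_2 = (1, -2, -1),  r_3 = (2, -1, -1).
  v is orthogonal to every row, so take v ∝ r_1 × r_2 = ((1)·(-1) - (2)·(-2), (2)·(1) - (-5)·(-1), (-5)·(-2) - (1)·(1)) = (3, -3, 9).
  Rescale (divide by 3): u = (1, -1, 3).
  ||u|| = √((1)² + (-1)² + (3)²) = √(11) ≈ 3.3166,  v_1 = u/||u|| ≈ (0.3015, -0.3015, 0.9045) (||v_1|| = 1).

λ_1 = 9,  λ_2 = 7.2361,  λ_3 = 2.7639;  v_1 ≈ (0.3015, -0.3015, 0.9045)


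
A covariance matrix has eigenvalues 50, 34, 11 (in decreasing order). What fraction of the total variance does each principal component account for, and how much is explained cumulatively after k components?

Step 1 — total variance = trace(Sigma) = Σ λ_i = 50 + 34 + 11 = 95.

Step 2 — fraction explained by component i = λ_i / Σ λ:
  PC1: 50/95 = 0.5263
  PC2: 34/95 = 0.3579
  PC3: 11/95 = 0.1158

Step 3 — cumulative fraction after k components = (λ_1 + ... + λ_k) / Σ λ:
  k = 1: 50/95 = 0.5263
  k = 2: (50 + 34)/95 = 84/95 = 0.8842
  k = 3: (50 + 34 + 11)/95 = 95/95 = 1

Summary (fraction, with percent):

explained: PC1 0.5263 (52.63%), PC2 0.3579 (35.79%), PC3 0.1158 (11.58%);  cumulative: 0.5263, 0.8842, 1


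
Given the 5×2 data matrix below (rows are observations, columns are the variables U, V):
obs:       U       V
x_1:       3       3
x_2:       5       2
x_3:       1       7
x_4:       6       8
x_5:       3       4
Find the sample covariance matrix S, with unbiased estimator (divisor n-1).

Step 1 — column means:
  mean(U) = (3 + 5 + 1 + 6 + 3) / 5 = 18/5 = 3.6
  mean(V) = (3 + 2 + 7 + 8 + 4) / 5 = 24/5 = 4.8

Step 2 — sample covariance S[i,j] = (1/(n-1)) · Σ_k (x_{k,i} - mean_i) · (x_{k,j} - mean_j), with n-1 = 4.
  S[U,U] = ((-0.6)·(-0.6) + (1.4)·(1.4) + (-2.6)·(-2.6) + (2.4)·(2.4) + (-0.6)·(-0.6)) / 4 = 15.2/4 = 3.8
  S[U,V] = ((-0.6)·(-1.8) + (1.4)·(-2.8) + (-2.6)·(2.2) + (2.4)·(3.2) + (-0.6)·(-0.8)) / 4 = -0.4/4 = -0.1
  S[V,V] = ((-1.8)·(-1.8) + (-2.8)·(-2.8) + (2.2)·(2.2) + (3.2)·(3.2) + (-0.8)·(-0.8)) / 4 = 26.8/4 = 6.7

S is symmetric (S[j,i] = S[i,j]). Assembling:

S = [[3.8, -0.1],
 [-0.1, 6.7]]


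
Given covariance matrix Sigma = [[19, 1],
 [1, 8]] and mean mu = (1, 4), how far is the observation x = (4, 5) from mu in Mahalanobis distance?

Step 1 — centre the observation: (x - mu) = (3, 1).

Step 2 — invert Sigma. det(Sigma) = 19·8 - (1)² = 151.
  Sigma^{-1} = (1/det) · [[d, -b], [-b, a]] = [[0.053, -0.0066],
 [-0.0066, 0.1258]].

Step 3 — form the quadratic (x - mu)^T · Sigma^{-1} · (x - mu):
  Sigma^{-1} · (x - mu) = (0.1523, 0.106).
  (x - mu)^T · [Sigma^{-1} · (x - mu)] = (3)·(0.1523) + (1)·(0.106) = 0.5629.

Step 4 — take square root: d = √(0.5629) ≈ 0.7503.

d(x, mu) = √(0.5629) ≈ 0.7503


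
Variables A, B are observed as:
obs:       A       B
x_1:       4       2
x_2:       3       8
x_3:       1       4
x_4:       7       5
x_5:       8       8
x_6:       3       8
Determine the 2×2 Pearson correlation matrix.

Step 1 — column means:
  mean(A) = (4 + 3 + 1 + 7 + 8 + 3) / 6 = 26/6 = 4.3333
  mean(B) = (2 + 8 + 4 + 5 + 8 + 8) / 6 = 35/6 = 5.8333

Step 2 — sample variances and covariances s[i,j] = (1/(n-1)) · Σ_k (x_{k,i} - mean_i) · (x_{k,j} - mean_j), with n-1 = 5:
  s[A,A] = ((-0.3333)·(-0.3333) + (-1.3333)·(-1.3333) + (-3.3333)·(-3.3333) + (2.6667)·(2.6667) + (3.6667)·(3.6667) + (-1.3333)·(-1.3333)) / 5 = 35.3333/5 = 7.0667
  s[A,B] = ((-0.3333)·(-3.8333) + (-1.3333)·(2.1667) + (-3.3333)·(-1.8333) + (2.6667)·(-0.8333) + (3.6667)·(2.1667) + (-1.3333)·(2.1667)) / 5 = 7.3333/5 = 1.4667
  s[B,B] = ((-3.8333)·(-3.8333) + (2.1667)·(2.1667) + (-1.8333)·(-1.8333) + (-0.8333)·(-0.8333) + (2.1667)·(2.1667) + (2.1667)·(2.1667)) / 5 = 32.8333/5 = 6.5667
  Sample standard deviations s_i = √(s[i,i]):
  s(A) = √(7.0667) = 2.6583
  s(B) = √(6.5667) = 2.5626

Step 3 — r_{ij} = s_{ij} / (s_i · s_j):
  r[A,A] = 1 (diagonal).
  r[A,B] = 1.4667 / (2.6583 · 2.5626) = 1.4667 / 6.8121 = 0.2153
  r[B,B] = 1 (diagonal).

R is symmetric with unit diagonal. Assembling:

R = [[1, 0.2153],
 [0.2153, 1]]


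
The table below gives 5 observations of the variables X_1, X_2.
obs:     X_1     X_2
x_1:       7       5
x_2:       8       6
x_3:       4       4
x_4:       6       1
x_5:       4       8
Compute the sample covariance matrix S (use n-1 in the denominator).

Step 1 — column means:
  mean(X_1) = (7 + 8 + 4 + 6 + 4) / 5 = 29/5 = 5.8
  mean(X_2) = (5 + 6 + 4 + 1 + 8) / 5 = 24/5 = 4.8

Step 2 — sample covariance S[i,j] = (1/(n-1)) · Σ_k (x_{k,i} - mean_i) · (x_{k,j} - mean_j), with n-1 = 4.
  S[X_1,X_1] = ((1.2)·(1.2) + (2.2)·(2.2) + (-1.8)·(-1.8) + (0.2)·(0.2) + (-1.8)·(-1.8)) / 4 = 12.8/4 = 3.2
  S[X_1,X_2] = ((1.2)·(0.2) + (2.2)·(1.2) + (-1.8)·(-0.8) + (0.2)·(-3.8) + (-1.8)·(3.2)) / 4 = -2.2/4 = -0.55
  S[X_2,X_2] = ((0.2)·(0.2) + (1.2)·(1.2) + (-0.8)·(-0.8) + (-3.8)·(-3.8) + (3.2)·(3.2)) / 4 = 26.8/4 = 6.7

S is symmetric (S[j,i] = S[i,j]). Assembling:

S = [[3.2, -0.55],
 [-0.55, 6.7]]


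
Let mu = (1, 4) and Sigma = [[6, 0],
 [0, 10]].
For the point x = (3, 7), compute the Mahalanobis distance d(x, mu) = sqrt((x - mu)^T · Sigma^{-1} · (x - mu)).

Step 1 — centre the observation: (x - mu) = (2, 3).

Step 2 — invert Sigma. det(Sigma) = 6·10 - (0)² = 60.
  Sigma^{-1} = (1/det) · [[d, -b], [-b, a]] = [[0.1667, 0],
 [0, 0.1]].

Step 3 — form the quadratic (x - mu)^T · Sigma^{-1} · (x - mu):
  Sigma^{-1} · (x - mu) = (0.3333, 0.3).
  (x - mu)^T · [Sigma^{-1} · (x - mu)] = (2)·(0.3333) + (3)·(0.3) = 1.5667.

Step 4 — take square root: d = √(1.5667) ≈ 1.2517.

d(x, mu) = √(1.5667) ≈ 1.2517


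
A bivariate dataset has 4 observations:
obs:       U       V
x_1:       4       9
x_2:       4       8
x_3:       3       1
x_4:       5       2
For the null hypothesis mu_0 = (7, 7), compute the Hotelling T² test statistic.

Step 1 — sample mean vector:
  mean(U) = (4 + 4 + 3 + 5) / 4 = 16/4 = 4
  mean(V) = (9 + 8 + 1 + 2) / 4 = 20/4 = 5
  x̄ = (4, 5),  deviation x̄ - mu_0 = (4, 5) - (7, 7) = (-3, -2).

Step 2 — sample covariance matrix, S[i,j] = (1/(n-1)) · Σ_k (x_{k,i} - mean_i) · (x_{k,j} - mean_j), divisor n-1 = 3:
  S[U,U] = ((0)·(0) + (0)·(0) + (-1)·(-1) + (1)·(1)) / 3 = 2/3 = 0.6667
  S[U,V] = ((0)·(4) + (0)·(3) + (-1)·(-4) + (1)·(-3)) / 3 = 1/3 = 0.3333
  S[V,V] = ((4)·(4) + (3)·(3) + (-4)·(-4) + (-3)·(-3)) / 3 = 50/3 = 16.6667
  S = [[0.6667, 0.3333],
 [0.3333, 16.6667]].

Step 3 — invert S. det(S) = 0.6667·16.6667 - (0.3333)² = 11.
  S^{-1} = (1/det) · [[d, -b], [-b, a]] = [[1.5152, -0.0303],
 [-0.0303, 0.0606]].

Step 4 — quadratic form (x̄ - mu_0)^T · S^{-1} · (x̄ - mu_0):
  S^{-1} · (x̄ - mu_0) = (-4.4848, -0.0303),
  (x̄ - mu_0)^T · [...] = (-3)·(-4.4848) + (-2)·(-0.0303) = 13.5152.

Step 5 — scale by n: T² = 4 · 13.5152 = 54.0606.

T² ≈ 54.0606


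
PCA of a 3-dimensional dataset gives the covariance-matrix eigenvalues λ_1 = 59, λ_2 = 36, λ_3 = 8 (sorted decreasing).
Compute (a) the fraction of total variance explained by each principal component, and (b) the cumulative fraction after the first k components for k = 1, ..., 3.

Step 1 — total variance = trace(Sigma) = Σ λ_i = 59 + 36 + 8 = 103.

Step 2 — fraction explained by component i = λ_i / Σ λ:
  PC1: 59/103 = 0.5728
  PC2: 36/103 = 0.3495
  PC3: 8/103 = 0.0777

Step 3 — cumulative fraction after k components = (λ_1 + ... + λ_k) / Σ λ:
  k = 1: 59/103 = 0.5728
  k = 2: (59 + 36)/103 = 95/103 = 0.9223
  k = 3: (59 + 36 + 8)/103 = 103/103 = 1

Summary (fraction, with percent):

explained: PC1 0.5728 (57.28%), PC2 0.3495 (34.95%), PC3 0.0777 (7.77%);  cumulative: 0.5728, 0.9223, 1


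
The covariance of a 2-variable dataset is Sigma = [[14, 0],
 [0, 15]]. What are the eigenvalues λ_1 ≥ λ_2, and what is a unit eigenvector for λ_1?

Step 1 — characteristic polynomial of 2×2 Sigma:
  det(Sigma - λI) = λ² - trace · λ + det = 0.
  trace = 14 + 15 = 29, det = 14·15 - (0)² = 210.
Step 2 — discriminant:
  Δ = trace² - 4·det = 841 - 840 = 1.
Step 3 — eigenvalues:
  λ = (trace ± √Δ)/2 = (29 ± 1)/2,
  λ_1 = 15,  λ_2 = 14.

Step 4 — unit eigenvector for λ_1: Sigma is diagonal, so its eigenvectors are the coordinate axes. λ_1 = 15 is the diagonal entry on the second coordinate axis, hence
  v_1 = (0, 1) (||v_1|| = 1).

λ_1 = 15,  λ_2 = 14;  v_1 ≈ (0, 1)


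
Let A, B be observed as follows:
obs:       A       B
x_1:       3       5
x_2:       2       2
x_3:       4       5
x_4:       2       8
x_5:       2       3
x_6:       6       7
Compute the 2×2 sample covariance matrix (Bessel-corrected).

Step 1 — column means:
  mean(A) = (3 + 2 + 4 + 2 + 2 + 6) / 6 = 19/6 = 3.1667
  mean(B) = (5 + 2 + 5 + 8 + 3 + 7) / 6 = 30/6 = 5

Step 2 — sample covariance S[i,j] = (1/(n-1)) · Σ_k (x_{k,i} - mean_i) · (x_{k,j} - mean_j), with n-1 = 5.
  S[A,A] = ((-0.1667)·(-0.1667) + (-1.1667)·(-1.1667) + (0.8333)·(0.8333) + (-1.1667)·(-1.1667) + (-1.1667)·(-1.1667) + (2.8333)·(2.8333)) / 5 = 12.8333/5 = 2.5667
  S[A,B] = ((-0.1667)·(0) + (-1.1667)·(-3) + (0.8333)·(0) + (-1.1667)·(3) + (-1.1667)·(-2) + (2.8333)·(2)) / 5 = 8/5 = 1.6
  S[B,B] = ((0)·(0) + (-3)·(-3) + (0)·(0) + (3)·(3) + (-2)·(-2) + (2)·(2)) / 5 = 26/5 = 5.2

S is symmetric (S[j,i] = S[i,j]). Assembling:

S = [[2.5667, 1.6],
 [1.6, 5.2]]


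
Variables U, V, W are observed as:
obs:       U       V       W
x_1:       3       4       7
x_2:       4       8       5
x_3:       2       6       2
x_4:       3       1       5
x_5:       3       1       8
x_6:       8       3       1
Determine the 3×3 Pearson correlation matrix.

Step 1 — column means:
  mean(U) = (3 + 4 + 2 + 3 + 3 + 8) / 6 = 23/6 = 3.8333
  mean(V) = (4 + 8 + 6 + 1 + 1 + 3) / 6 = 23/6 = 3.8333
  mean(W) = (7 + 5 + 2 + 5 + 8 + 1) / 6 = 28/6 = 4.6667

Step 2 — sample variances and covariances s[i,j] = (1/(n-1)) · Σ_k (x_{k,i} - mean_i) · (x_{k,j} - mean_j), with n-1 = 5:
  s[U,U] = ((-0.8333)·(-0.8333) + (0.1667)·(0.1667) + (-1.8333)·(-1.8333) + (-0.8333)·(-0.8333) + (-0.8333)·(-0.8333) + (4.1667)·(4.1667)) / 5 = 22.8333/5 = 4.5667
  s[U,V] = ((-0.8333)·(0.1667) + (0.1667)·(4.1667) + (-1.8333)·(2.1667) + (-0.8333)·(-2.8333) + (-0.8333)·(-2.8333) + (4.1667)·(-0.8333)) / 5 = -2.1667/5 = -0.4333
  s[U,W] = ((-0.8333)·(2.3333) + (0.1667)·(0.3333) + (-1.8333)·(-2.6667) + (-0.8333)·(0.3333) + (-0.8333)·(3.3333) + (4.1667)·(-3.6667)) / 5 = -15.3333/5 = -3.0667
  s[V,V] = ((0.1667)·(0.1667) + (4.1667)·(4.1667) + (2.1667)·(2.1667) + (-2.8333)·(-2.8333) + (-2.8333)·(-2.8333) + (-0.8333)·(-0.8333)) / 5 = 38.8333/5 = 7.7667
  s[V,W] = ((0.1667)·(2.3333) + (4.1667)·(0.3333) + (2.1667)·(-2.6667) + (-2.8333)·(0.3333) + (-2.8333)·(3.3333) + (-0.8333)·(-3.6667)) / 5 = -11.3333/5 = -2.2667
  s[W,W] = ((2.3333)·(2.3333) + (0.3333)·(0.3333) + (-2.6667)·(-2.6667) + (0.3333)·(0.3333) + (3.3333)·(3.3333) + (-3.6667)·(-3.6667)) / 5 = 37.3333/5 = 7.4667
  Sample standard deviations s_i = √(s[i,i]):
  s(U) = √(4.5667) = 2.137
  s(V) = √(7.7667) = 2.7869
  s(W) = √(7.4667) = 2.7325

Step 3 — r_{ij} = s_{ij} / (s_i · s_j):
  r[U,U] = 1 (diagonal).
  r[U,V] = -0.4333 / (2.137 · 2.7869) = -0.4333 / 5.9555 = -0.0728
  r[U,W] = -3.0667 / (2.137 · 2.7325) = -3.0667 / 5.8393 = -0.5252
  r[V,V] = 1 (diagonal).
  r[V,W] = -2.2667 / (2.7869 · 2.7325) = -2.2667 / 7.6152 = -0.2977
  r[W,W] = 1 (diagonal).

R is symmetric with unit diagonal. Assembling:

R = [[1, -0.0728, -0.5252],
 [-0.0728, 1, -0.2977],
 [-0.5252, -0.2977, 1]]


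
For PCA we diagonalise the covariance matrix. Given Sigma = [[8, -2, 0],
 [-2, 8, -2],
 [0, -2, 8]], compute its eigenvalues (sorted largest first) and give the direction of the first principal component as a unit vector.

Step 1 — characteristic polynomial p(λ) = det(λI - Sigma) = λ³ - tr·λ² + c_1·λ - det, where tr = trace, c_1 = sum of the principal 2×2 minors, det = det(Sigma):
  tr = 8 + 8 + 8 = 24,
  c_1 = (8·8 - (-2)²) + (8·8 - (0)²) + (8·8 - (-2)²) = 60 + 64 + 60 = 184,
  det = 8·(8·8 - (-2)²) - (-2)·((-2)·8 - (-2)·(0)) + (0)·((-2)·(-2) - 8·(0)) = 8·(60) - (-2)·(-16) + (0)·(4) = 448.
  So p(λ) = λ³ - 24λ² + 184λ - 448.
Step 2 — look for an integer root (rational root theorem: any rational root is an integer divisor of 448). Testing λ = 8:
  p(8) = 512 - 1536 + 1472 - 448 = 0  ✓
  Dividing out (λ - 8): p(λ) = (λ - 8)(λ² - 16λ + 56).
Step 3 — remaining eigenvalues from the quadratic λ² - 16λ + 56 = 0:
  Δ = 16² - 4·56 = 256 - 224 = 32,  λ = (16 ± √32)/2 = (16 ± 5.6569)/2 ≈ 10.8284 or 5.1716.
  Sorted: λ_1 = 10.8284,  λ_2 = 8,  λ_3 = 5.1716  (check: sum = 24 = tr ✓).

Step 4 — unit eigenvector for λ_1 ≈ 10.8284: v spans the null space of (Sigma - λ_1 I), whose rows are
  r_1 = (-2.8284, -2, 0),  r_2 = (-2, -2.8284, -2),  r_3 = (0, -2, -2.8284).
  v is orthogonal to every row, so take v ∝ r_1 × r_2 = ((-2)·(-2) - (0)·(-2.8284), (0)·(-2) - (-2.8284)·(-2), (-2.8284)·(-2.8284) - (-2)·(-2)) ≈ (4, -5.6569, 4).
  Let u = (4, -5.6569, 4).
  ||u|| = √((4)² + (-5.6569)² + (4)²) = √(64) ≈ 8,  v_1 = u/||u|| ≈ (0.5, -0.7071, 0.5) (||v_1|| = 1).

λ_1 = 10.8284,  λ_2 = 8,  λ_3 = 5.1716;  v_1 ≈ (0.5, -0.7071, 0.5)


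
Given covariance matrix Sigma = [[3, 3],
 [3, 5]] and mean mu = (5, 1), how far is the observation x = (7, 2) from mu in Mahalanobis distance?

Step 1 — centre the observation: (x - mu) = (2, 1).

Step 2 — invert Sigma. det(Sigma) = 3·5 - (3)² = 6.
  Sigma^{-1} = (1/det) · [[d, -b], [-b, a]] = [[0.8333, -0.5],
 [-0.5, 0.5]].

Step 3 — form the quadratic (x - mu)^T · Sigma^{-1} · (x - mu):
  Sigma^{-1} · (x - mu) = (1.1667, -0.5).
  (x - mu)^T · [Sigma^{-1} · (x - mu)] = (2)·(1.1667) + (1)·(-0.5) = 1.8333.

Step 4 — take square root: d = √(1.8333) ≈ 1.354.

d(x, mu) = √(1.8333) ≈ 1.354


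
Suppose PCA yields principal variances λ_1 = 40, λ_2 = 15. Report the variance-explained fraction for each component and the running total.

Step 1 — total variance = trace(Sigma) = Σ λ_i = 40 + 15 = 55.

Step 2 — fraction explained by component i = λ_i / Σ λ:
  PC1: 40/55 = 0.7273
  PC2: 15/55 = 0.2727

Step 3 — cumulative fraction after k components = (λ_1 + ... + λ_k) / Σ λ:
  k = 1: 40/55 = 0.7273
  k = 2: (40 + 15)/55 = 55/55 = 1

Summary (fraction, with percent):

explained: PC1 0.7273 (72.73%), PC2 0.2727 (27.27%);  cumulative: 0.7273, 1


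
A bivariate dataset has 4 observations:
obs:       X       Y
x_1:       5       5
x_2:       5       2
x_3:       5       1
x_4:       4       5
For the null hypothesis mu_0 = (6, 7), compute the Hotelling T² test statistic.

Step 1 — sample mean vector:
  mean(X) = (5 + 5 + 5 + 4) / 4 = 19/4 = 4.75
  mean(Y) = (5 + 2 + 1 + 5) / 4 = 13/4 = 3.25
  x̄ = (4.75, 3.25),  deviation x̄ - mu_0 = (4.75, 3.25) - (6, 7) = (-1.25, -3.75).

Step 2 — sample covariance matrix, S[i,j] = (1/(n-1)) · Σ_k (x_{k,i} - mean_i) · (x_{k,j} - mean_j), divisor n-1 = 3:
  S[X,X] = ((0.25)·(0.25) + (0.25)·(0.25) + (0.25)·(0.25) + (-0.75)·(-0.75)) / 3 = 0.75/3 = 0.25
  S[X,Y] = ((0.25)·(1.75) + (0.25)·(-1.25) + (0.25)·(-2.25) + (-0.75)·(1.75)) / 3 = -1.75/3 = -0.5833
  S[Y,Y] = ((1.75)·(1.75) + (-1.25)·(-1.25) + (-2.25)·(-2.25) + (1.75)·(1.75)) / 3 = 12.75/3 = 4.25
  S = [[0.25, -0.5833],
 [-0.5833, 4.25]].

Step 3 — invert S. det(S) = 0.25·4.25 - (-0.5833)² = 0.7222.
  S^{-1} = (1/det) · [[d, -b], [-b, a]] = [[5.8846, 0.8077],
 [0.8077, 0.3462]].

Step 4 — quadratic form (x̄ - mu_0)^T · S^{-1} · (x̄ - mu_0):
  S^{-1} · (x̄ - mu_0) = (-10.3846, -2.3077),
  (x̄ - mu_0)^T · [...] = (-1.25)·(-10.3846) + (-3.75)·(-2.3077) = 21.6346.

Step 5 — scale by n: T² = 4 · 21.6346 = 86.5385.

T² ≈ 86.5385


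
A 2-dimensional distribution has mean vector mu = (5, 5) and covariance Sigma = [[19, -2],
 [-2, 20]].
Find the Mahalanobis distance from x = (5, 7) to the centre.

Step 1 — centre the observation: (x - mu) = (0, 2).

Step 2 — invert Sigma. det(Sigma) = 19·20 - (-2)² = 376.
  Sigma^{-1} = (1/det) · [[d, -b], [-b, a]] = [[0.0532, 0.0053],
 [0.0053, 0.0505]].

Step 3 — form the quadratic (x - mu)^T · Sigma^{-1} · (x - mu):
  Sigma^{-1} · (x - mu) = (0.0106, 0.1011).
  (x - mu)^T · [Sigma^{-1} · (x - mu)] = (0)·(0.0106) + (2)·(0.1011) = 0.2021.

Step 4 — take square root: d = √(0.2021) ≈ 0.4496.

d(x, mu) = √(0.2021) ≈ 0.4496


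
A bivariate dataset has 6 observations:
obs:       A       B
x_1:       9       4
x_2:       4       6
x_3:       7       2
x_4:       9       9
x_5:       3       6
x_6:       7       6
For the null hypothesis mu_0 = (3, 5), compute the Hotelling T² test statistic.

Step 1 — sample mean vector:
  mean(A) = (9 + 4 + 7 + 9 + 3 + 7) / 6 = 39/6 = 6.5
  mean(B) = (4 + 6 + 2 + 9 + 6 + 6) / 6 = 33/6 = 5.5
  x̄ = (6.5, 5.5),  deviation x̄ - mu_0 = (6.5, 5.5) - (3, 5) = (3.5, 0.5).

Step 2 — sample covariance matrix, S[i,j] = (1/(n-1)) · Σ_k (x_{k,i} - mean_i) · (x_{k,j} - mean_j), divisor n-1 = 5:
  S[A,A] = ((2.5)·(2.5) + (-2.5)·(-2.5) + (0.5)·(0.5) + (2.5)·(2.5) + (-3.5)·(-3.5) + (0.5)·(0.5)) / 5 = 31.5/5 = 6.3
  S[A,B] = ((2.5)·(-1.5) + (-2.5)·(0.5) + (0.5)·(-3.5) + (2.5)·(3.5) + (-3.5)·(0.5) + (0.5)·(0.5)) / 5 = 0.5/5 = 0.1
  S[B,B] = ((-1.5)·(-1.5) + (0.5)·(0.5) + (-3.5)·(-3.5) + (3.5)·(3.5) + (0.5)·(0.5) + (0.5)·(0.5)) / 5 = 27.5/5 = 5.5
  S = [[6.3, 0.1],
 [0.1, 5.5]].

Step 3 — invert S. det(S) = 6.3·5.5 - (0.1)² = 34.64.
  S^{-1} = (1/det) · [[d, -b], [-b, a]] = [[0.1588, -0.0029],
 [-0.0029, 0.1819]].

Step 4 — quadratic form (x̄ - mu_0)^T · S^{-1} · (x̄ - mu_0):
  S^{-1} · (x̄ - mu_0) = (0.5543, 0.0808),
  (x̄ - mu_0)^T · [...] = (3.5)·(0.5543) + (0.5)·(0.0808) = 1.9804.

Step 5 — scale by n: T² = 6 · 1.9804 = 11.8822.

T² ≈ 11.8822


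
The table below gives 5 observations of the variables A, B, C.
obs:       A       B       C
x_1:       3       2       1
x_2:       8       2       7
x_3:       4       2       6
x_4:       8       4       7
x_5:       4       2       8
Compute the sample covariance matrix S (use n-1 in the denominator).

Step 1 — column means:
  mean(A) = (3 + 8 + 4 + 8 + 4) / 5 = 27/5 = 5.4
  mean(B) = (2 + 2 + 2 + 4 + 2) / 5 = 12/5 = 2.4
  mean(C) = (1 + 7 + 6 + 7 + 8) / 5 = 29/5 = 5.8

Step 2 — sample covariance S[i,j] = (1/(n-1)) · Σ_k (x_{k,i} - mean_i) · (x_{k,j} - mean_j), with n-1 = 4.
  S[A,A] = ((-2.4)·(-2.4) + (2.6)·(2.6) + (-1.4)·(-1.4) + (2.6)·(2.6) + (-1.4)·(-1.4)) / 4 = 23.2/4 = 5.8
  S[A,B] = ((-2.4)·(-0.4) + (2.6)·(-0.4) + (-1.4)·(-0.4) + (2.6)·(1.6) + (-1.4)·(-0.4)) / 4 = 5.2/4 = 1.3
  S[A,C] = ((-2.4)·(-4.8) + (2.6)·(1.2) + (-1.4)·(0.2) + (2.6)·(1.2) + (-1.4)·(2.2)) / 4 = 14.4/4 = 3.6
  S[B,B] = ((-0.4)·(-0.4) + (-0.4)·(-0.4) + (-0.4)·(-0.4) + (1.6)·(1.6) + (-0.4)·(-0.4)) / 4 = 3.2/4 = 0.8
  S[B,C] = ((-0.4)·(-4.8) + (-0.4)·(1.2) + (-0.4)·(0.2) + (1.6)·(1.2) + (-0.4)·(2.2)) / 4 = 2.4/4 = 0.6
  S[C,C] = ((-4.8)·(-4.8) + (1.2)·(1.2) + (0.2)·(0.2) + (1.2)·(1.2) + (2.2)·(2.2)) / 4 = 30.8/4 = 7.7

S is symmetric (S[j,i] = S[i,j]). Assembling:

S = [[5.8, 1.3, 3.6],
 [1.3, 0.8, 0.6],
 [3.6, 0.6, 7.7]]


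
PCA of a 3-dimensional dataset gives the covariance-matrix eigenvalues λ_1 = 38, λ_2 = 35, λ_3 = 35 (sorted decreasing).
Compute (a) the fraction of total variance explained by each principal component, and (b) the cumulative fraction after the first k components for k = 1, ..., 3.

Step 1 — total variance = trace(Sigma) = Σ λ_i = 38 + 35 + 35 = 108.

Step 2 — fraction explained by component i = λ_i / Σ λ:
  PC1: 38/108 = 0.3519
  PC2: 35/108 = 0.3241
  PC3: 35/108 = 0.3241

Step 3 — cumulative fraction after k components = (λ_1 + ... + λ_k) / Σ λ:
  k = 1: 38/108 = 0.3519
  k = 2: (38 + 35)/108 = 73/108 = 0.6759
  k = 3: (38 + 35 + 35)/108 = 108/108 = 1

Summary (fraction, with percent):

explained: PC1 0.3519 (35.19%), PC2 0.3241 (32.41%), PC3 0.3241 (32.41%);  cumulative: 0.3519, 0.6759, 1


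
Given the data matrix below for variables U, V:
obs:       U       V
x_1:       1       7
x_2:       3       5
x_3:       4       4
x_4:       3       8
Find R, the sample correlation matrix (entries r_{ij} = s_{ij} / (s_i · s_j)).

Step 1 — column means:
  mean(U) = (1 + 3 + 4 + 3) / 4 = 11/4 = 2.75
  mean(V) = (7 + 5 + 4 + 8) / 4 = 24/4 = 6

Step 2 — sample variances and covariances s[i,j] = (1/(n-1)) · Σ_k (x_{k,i} - mean_i) · (x_{k,j} - mean_j), with n-1 = 3:
  s[U,U] = ((-1.75)·(-1.75) + (0.25)·(0.25) + (1.25)·(1.25) + (0.25)·(0.25)) / 3 = 4.75/3 = 1.5833
  s[U,V] = ((-1.75)·(1) + (0.25)·(-1) + (1.25)·(-2) + (0.25)·(2)) / 3 = -4/3 = -1.3333
  s[V,V] = ((1)·(1) + (-1)·(-1) + (-2)·(-2) + (2)·(2)) / 3 = 10/3 = 3.3333
  Sample standard deviations s_i = √(s[i,i]):
  s(U) = √(1.5833) = 1.2583
  s(V) = √(3.3333) = 1.8257

Step 3 — r_{ij} = s_{ij} / (s_i · s_j):
  r[U,U] = 1 (diagonal).
  r[U,V] = -1.3333 / (1.2583 · 1.8257) = -1.3333 / 2.2973 = -0.5804
  r[V,V] = 1 (diagonal).

R is symmetric with unit diagonal. Assembling:

R = [[1, -0.5804],
 [-0.5804, 1]]


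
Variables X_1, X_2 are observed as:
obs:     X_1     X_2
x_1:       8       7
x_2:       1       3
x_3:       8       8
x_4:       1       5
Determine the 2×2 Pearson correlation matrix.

Step 1 — column means:
  mean(X_1) = (8 + 1 + 8 + 1) / 4 = 18/4 = 4.5
  mean(X_2) = (7 + 3 + 8 + 5) / 4 = 23/4 = 5.75

Step 2 — sample variances and covariances s[i,j] = (1/(n-1)) · Σ_k (x_{k,i} - mean_i) · (x_{k,j} - mean_j), with n-1 = 3:
  s[X_1,X_1] = ((3.5)·(3.5) + (-3.5)·(-3.5) + (3.5)·(3.5) + (-3.5)·(-3.5)) / 3 = 49/3 = 16.3333
  s[X_1,X_2] = ((3.5)·(1.25) + (-3.5)·(-2.75) + (3.5)·(2.25) + (-3.5)·(-0.75)) / 3 = 24.5/3 = 8.1667
  s[X_2,X_2] = ((1.25)·(1.25) + (-2.75)·(-2.75) + (2.25)·(2.25) + (-0.75)·(-0.75)) / 3 = 14.75/3 = 4.9167
  Sample standard deviations s_i = √(s[i,i]):
  s(X_1) = √(16.3333) = 4.0415
  s(X_2) = √(4.9167) = 2.2174

Step 3 — r_{ij} = s_{ij} / (s_i · s_j):
  r[X_1,X_1] = 1 (diagonal).
  r[X_1,X_2] = 8.1667 / (4.0415 · 2.2174) = 8.1667 / 8.9613 = 0.9113
  r[X_2,X_2] = 1 (diagonal).

R is symmetric with unit diagonal. Assembling:

R = [[1, 0.9113],
 [0.9113, 1]]


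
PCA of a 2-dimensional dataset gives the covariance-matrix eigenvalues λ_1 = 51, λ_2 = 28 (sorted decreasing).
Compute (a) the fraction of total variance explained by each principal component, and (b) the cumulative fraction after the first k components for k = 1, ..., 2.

Step 1 — total variance = trace(Sigma) = Σ λ_i = 51 + 28 = 79.

Step 2 — fraction explained by component i = λ_i / Σ λ:
  PC1: 51/79 = 0.6456
  PC2: 28/79 = 0.3544

Step 3 — cumulative fraction after k components = (λ_1 + ... + λ_k) / Σ λ:
  k = 1: 51/79 = 0.6456
  k = 2: (51 + 28)/79 = 79/79 = 1

Summary (fraction, with percent):

explained: PC1 0.6456 (64.56%), PC2 0.3544 (35.44%);  cumulative: 0.6456, 1


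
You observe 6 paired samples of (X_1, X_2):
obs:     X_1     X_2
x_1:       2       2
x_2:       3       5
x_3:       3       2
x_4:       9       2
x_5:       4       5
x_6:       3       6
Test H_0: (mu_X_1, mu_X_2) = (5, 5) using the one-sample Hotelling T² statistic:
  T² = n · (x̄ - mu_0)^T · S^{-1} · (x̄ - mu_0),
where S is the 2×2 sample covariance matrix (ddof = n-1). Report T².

Step 1 — sample mean vector:
  mean(X_1) = (2 + 3 + 3 + 9 + 4 + 3) / 6 = 24/6 = 4
  mean(X_2) = (2 + 5 + 2 + 2 + 5 + 6) / 6 = 22/6 = 3.6667
  x̄ = (4, 3.6667),  deviation x̄ - mu_0 = (4, 3.6667) - (5, 5) = (-1, -1.3333).

Step 2 — sample covariance matrix, S[i,j] = (1/(n-1)) · Σ_k (x_{k,i} - mean_i) · (x_{k,j} - mean_j), divisor n-1 = 5:
  S[X_1,X_1] = ((-2)·(-2) + (-1)·(-1) + (-1)·(-1) + (5)·(5) + (0)·(0) + (-1)·(-1)) / 5 = 32/5 = 6.4
  S[X_1,X_2] = ((-2)·(-1.6667) + (-1)·(1.3333) + (-1)·(-1.6667) + (5)·(-1.6667) + (0)·(1.3333) + (-1)·(2.3333)) / 5 = -7/5 = -1.4
  S[X_2,X_2] = ((-1.6667)·(-1.6667) + (1.3333)·(1.3333) + (-1.6667)·(-1.6667) + (-1.6667)·(-1.6667) + (1.3333)·(1.3333) + (2.3333)·(2.3333)) / 5 = 17.3333/5 = 3.4667
  S = [[6.4, -1.4],
 [-1.4, 3.4667]].

Step 3 — invert S. det(S) = 6.4·3.4667 - (-1.4)² = 20.2267.
  S^{-1} = (1/det) · [[d, -b], [-b, a]] = [[0.1714, 0.0692],
 [0.0692, 0.3164]].

Step 4 — quadratic form (x̄ - mu_0)^T · S^{-1} · (x̄ - mu_0):
  S^{-1} · (x̄ - mu_0) = (-0.2637, -0.4911),
  (x̄ - mu_0)^T · [...] = (-1)·(-0.2637) + (-1.3333)·(-0.4911) = 0.9185.

Step 5 — scale by n: T² = 6 · 0.9185 = 5.5109.

T² ≈ 5.5109


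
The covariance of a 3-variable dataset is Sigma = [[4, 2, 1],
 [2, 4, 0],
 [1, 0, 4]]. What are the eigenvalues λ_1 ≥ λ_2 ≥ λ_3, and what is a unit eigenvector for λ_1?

Step 1 — characteristic polynomial p(λ) = det(λI - Sigma) = λ³ - tr·λ² + c_1·λ - det, where tr = trace, c_1 = sum of the principal 2×2 minors, det = det(Sigma):
  tr = 4 + 4 + 4 = 12,
  c_1 = (4·4 - (2)²) + (4·4 - (1)²) + (4·4 - (0)²) = 12 + 15 + 16 = 43,
  det = 4·(4·4 - (0)²) - (2)·((2)·4 - (0)·(1)) + (1)·((2)·(0) - 4·(1)) = 4·(16) - (2)·(8) + (1)·(-4) = 44.
  So p(λ) = λ³ - 12λ² + 43λ - 44.
Step 2 — look for an integer root (rational root theorem: any rational root is an integer divisor of 44). Testing λ = 4:
  p(4) = 64 - 192 + 172 - 44 = 0  ✓
  Dividing out (λ - 4): p(λ) = (λ - 4)(λ² - 8λ + 11).
Step 3 — remaining eigenvalues from the quadratic λ² - 8λ + 11 = 0:
  Δ = 8² - 4·11 = 64 - 44 = 20,  λ = (8 ± √20)/2 = (8 ± 4.4721)/2 ≈ 6.2361 or 1.7639.
  Sorted: λ_1 = 6.2361,  λ_2 = 4,  λ_3 = 1.7639  (check: sum = 12 = tr ✓).

Step 4 — unit eigenvector for λ_1 ≈ 6.2361: v spans the null space of (Sigma - λ_1 I), whose rows are
  r_1 = (-2.2361, 2, 1),  r_2 = (2, -2.2361, 0),  r_3 = (1, 0, -2.2361).
  v is orthogonal to every row, so take v ∝ r_1 × r_2 = ((2)·(0) - (1)·(-2.2361), (1)·(2) - (-2.2361)·(0), (-2.2361)·(-2.2361) - (2)·(2)) ≈ (2.2361, 2, 1).
  Let u = (2.2361, 2, 1).
  ||u|| = √((2.2361)² + (2)² + (1)²) = √(10) ≈ 3.1623,  v_1 = u/||u|| ≈ (0.7071, 0.6325, 0.3162) (||v_1|| = 1).

λ_1 = 6.2361,  λ_2 = 4,  λ_3 = 1.7639;  v_1 ≈ (0.7071, 0.6325, 0.3162)
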